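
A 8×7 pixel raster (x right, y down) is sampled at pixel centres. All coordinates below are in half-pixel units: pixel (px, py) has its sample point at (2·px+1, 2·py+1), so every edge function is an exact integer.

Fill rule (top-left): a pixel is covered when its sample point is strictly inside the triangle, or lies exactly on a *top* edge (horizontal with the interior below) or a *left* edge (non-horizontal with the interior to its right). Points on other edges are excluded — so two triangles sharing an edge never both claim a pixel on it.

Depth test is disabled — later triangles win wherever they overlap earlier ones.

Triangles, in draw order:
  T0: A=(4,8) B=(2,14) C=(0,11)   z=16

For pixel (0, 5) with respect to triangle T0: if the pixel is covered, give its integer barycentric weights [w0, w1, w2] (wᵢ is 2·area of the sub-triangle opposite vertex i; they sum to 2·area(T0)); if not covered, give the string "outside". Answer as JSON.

T0:
  2·area = 18
  edge (4, 8)→(2, 14): d=(-2,6) right/bottom  bias=-1
  edge (2, 14)→(0, 11): d=(-2,-3) top-left  bias=+0
  edge (0, 11)→(4, 8): d=(4,-3) top-left  bias=+0
    (2,2)@(5, 5): e=[0,27,-9] → ·  [on edge]
    (1,4)@(3, 9): e=[4,13,1] → #
    (2,4)@(5, 9): e=[-8,19,7] → ·
    (0,5)@(1, 11): e=[12,3,3] → #
    (1,5)@(3, 11): e=[0,9,9] → ·  [on edge]
    (0,6)@(1, 13): e=[8,-1,11] → ·
  covered (2 px):
    · · · · · · · ·
    · · · · · · · ·
    · · · · · · · ·
    · · · · · · · ·
    · # · · · · · ·
    # · · · · · · ·
    · · · · · · · ·

Result: [3,3,12]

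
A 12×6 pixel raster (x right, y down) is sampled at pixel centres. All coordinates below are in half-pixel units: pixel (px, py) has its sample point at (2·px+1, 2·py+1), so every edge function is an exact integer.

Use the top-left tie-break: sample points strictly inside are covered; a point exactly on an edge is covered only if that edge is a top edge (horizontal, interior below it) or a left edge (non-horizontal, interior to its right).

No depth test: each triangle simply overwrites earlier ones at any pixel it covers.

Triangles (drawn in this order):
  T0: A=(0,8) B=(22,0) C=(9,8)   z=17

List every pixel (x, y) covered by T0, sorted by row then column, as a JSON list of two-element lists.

T0:
  2·area = 72
  edge (0, 8)→(22, 0): d=(22,-8) top-left  bias=+0
  edge (22, 0)→(9, 8): d=(-13,8) right/bottom  bias=-1
  edge (9, 8)→(0, 8): d=(-9,0) right/bottom  bias=-1
    (7,1)@(15, 3): e=[10,17,45] → X
    (8,1)@(17, 3): e=[26,1,45] → X
    (9,1)@(19, 3): e=[42,-15,45] → .
    (4,2)@(9, 5): e=[6,39,27] → X
    (5,2)@(11, 5): e=[22,23,27] → X
    (6,2)@(13, 5): e=[38,7,27] → X
    (7,2)@(15, 5): e=[54,-9,27] → .
    (8,2)@(17, 5): e=[70,-25,27] → .
    (1,3)@(3, 7): e=[2,61,9] → X
    (2,3)@(5, 7): e=[18,45,9] → X
    (3,3)@(7, 7): e=[34,29,9] → X
    (5,3)@(11, 7): e=[66,-3,9] → .
  covered (9 px):
    . . . . . . . . . . . .
    . . . . . . . X X . . .
    . . . . X X X . . . . .
    . X X X X . . . . . . .
    . . . . . . . . . . . .
    . . . . . . . . . . . .

Final: [[7,1],[8,1],[4,2],[5,2],[6,2],[1,3],[2,3],[3,3],[4,3]]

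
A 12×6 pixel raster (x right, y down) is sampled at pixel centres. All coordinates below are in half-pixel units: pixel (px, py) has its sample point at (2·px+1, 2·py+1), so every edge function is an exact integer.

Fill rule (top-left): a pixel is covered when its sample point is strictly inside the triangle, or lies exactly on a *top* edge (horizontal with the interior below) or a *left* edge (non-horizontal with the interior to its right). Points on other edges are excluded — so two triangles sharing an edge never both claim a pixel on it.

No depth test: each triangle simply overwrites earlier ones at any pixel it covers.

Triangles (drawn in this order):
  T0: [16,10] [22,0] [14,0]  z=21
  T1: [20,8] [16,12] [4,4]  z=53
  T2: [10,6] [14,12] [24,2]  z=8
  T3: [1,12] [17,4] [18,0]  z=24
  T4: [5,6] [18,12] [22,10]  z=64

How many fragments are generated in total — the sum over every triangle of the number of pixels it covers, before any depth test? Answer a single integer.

T0:
  2·area = 80  (B↔C swapped to make it positive)
  edge (16, 10)→(14, 0): d=(-2,-10) top-left  bias=+0
  edge (14, 0)→(22, 0): d=(8,0) top-left  bias=+0
  edge (22, 0)→(16, 10): d=(-6,10) right/bottom  bias=-1
    (7,0)@(15, 1): e=[8,8,64] → #
    (8,0)@(17, 1): e=[28,8,44] → #
    (9,0)@(19, 1): e=[48,8,24] → #
    (10,0)@(21, 1): e=[68,8,4] → #
    (11,0)@(23, 1): e=[88,8,-16] → ·
    (7,1)@(15, 3): e=[4,24,52] → #
    (10,1)@(21, 3): e=[64,24,-8] → ·
    (7,2)@(15, 5): e=[0,40,40] → #  [on edge]
    (9,2)@(19, 5): e=[40,40,0] → ·  [on edge]
    (7,3)@(15, 7): e=[-4,56,28] → ·
    (8,3)@(17, 7): e=[16,56,8] → #
    (9,3)@(19, 7): e=[36,56,-12] → ·
  covered (10 px):
    · · · · · · · # # # # ·
    · · · · · · · # # # · ·
    · · · · · · · # # · · ·
    · · · · · · · · # · · ·
    · · · · · · · · · · · ·
    · · · · · · · · · · · ·
T1:
  2·area = 80
  edge (20, 8)→(16, 12): d=(-4,4) right/bottom  bias=-1
  edge (16, 12)→(4, 4): d=(-12,-8) top-left  bias=+0
  edge (4, 4)→(20, 8): d=(16,4) right/bottom  bias=-1
    (3,2)@(7, 5): e=[64,12,4] → #
    (4,2)@(9, 5): e=[56,28,-4] → ·
    (11,2)@(23, 5): e=[0,140,-60] → ·  [on edge]
    (3,3)@(7, 7): e=[56,-12,36] → ·
    (4,3)@(9, 7): e=[48,4,28] → #
    (5,3)@(11, 7): e=[40,20,20] → #
    (6,3)@(13, 7): e=[32,36,12] → #
    (7,3)@(15, 7): e=[24,52,4] → #
    (8,3)@(17, 7): e=[16,68,-4] → ·
    (10,3)@(21, 7): e=[0,100,-20] → ·  [on edge]
    (4,4)@(9, 9): e=[40,-20,60] → ·
    (5,4)@(11, 9): e=[32,-4,52] → ·
    (9,4)@(19, 9): e=[0,60,20] → ·  [on edge]
    (8,5)@(17, 11): e=[0,20,60] → ·  [on edge]
  covered (9 px):
    · · · · · · · · · · · ·
    · · · · · · · · · · · ·
    · · · # · · · · · · · ·
    · · · · # # # # · · · ·
    · · · · · · # # # · · ·
    · · · · · · · # · · · ·
T2:
  2·area = 100  (B↔C swapped to make it positive)
  edge (10, 6)→(24, 2): d=(14,-4) top-left  bias=+0
  edge (24, 2)→(14, 12): d=(-10,10) right/bottom  bias=-1
  edge (14, 12)→(10, 6): d=(-4,-6) top-left  bias=+0
    (10,1)@(21, 3): e=[2,20,78] → #
    (11,1)@(23, 3): e=[10,0,90] → ·  [on edge]
    (7,2)@(15, 5): e=[6,60,34] → #
    (8,2)@(17, 5): e=[14,40,46] → #
    (9,2)@(19, 5): e=[22,20,58] → #
    (10,2)@(21, 5): e=[30,0,70] → ·  [on edge]
    (5,3)@(11, 7): e=[18,80,2] → #
    (6,3)@(13, 7): e=[26,60,14] → #
    (9,3)@(19, 7): e=[50,0,50] → ·  [on edge]
    (5,4)@(11, 9): e=[46,60,-6] → ·
    (6,4)@(13, 9): e=[54,40,6] → #
    (8,4)@(17, 9): e=[70,0,30] → ·  [on edge]
    (7,5)@(15, 11): e=[90,0,10] → ·  [on edge]
  covered (10 px):
    · · · · · · · · · · · ·
    · · · · · · · · · · # ·
    · · · · · · · # # # · ·
    · · · · · # # # # · · ·
    · · · · · · # # · · · ·
    · · · · · · · · · · · ·
T3:
  2·area = 56  (B↔C swapped to make it positive)
  edge (1, 12)→(18, 0): d=(17,-12) top-left  bias=+0
  edge (18, 0)→(17, 4): d=(-1,4) right/bottom  bias=-1
  edge (17, 4)→(1, 12): d=(-16,8) right/bottom  bias=-1
    (8,0)@(17, 1): e=[5,3,48] → #
    (9,0)@(19, 1): e=[29,-5,32] → ·
    (11,0)@(23, 1): e=[77,-21,0] → ·  [on edge]
    (7,1)@(15, 3): e=[15,9,32] → #
    (9,1)@(19, 3): e=[63,-7,0] → ·  [on edge]
    (5,2)@(11, 5): e=[1,23,32] → #
    (6,2)@(13, 5): e=[25,15,16] → #
    (7,2)@(15, 5): e=[49,7,0] → ·  [on edge]
    (8,2)@(17, 5): e=[73,-1,-16] → ·
    (4,3)@(9, 7): e=[11,29,16] → #
    (5,3)@(11, 7): e=[35,21,0] → ·  [on edge]
    (6,3)@(13, 7): e=[59,13,-16] → ·
    (3,4)@(7, 9): e=[21,35,0] → ·  [on edge]
    (1,5)@(3, 11): e=[7,49,0] → ·  [on edge]
  covered (6 px):
    · · · · · · · · # · · ·
    · · · · · · · # # · · ·
    · · · · · # # · · · · ·
    · · · · # · · · · · · ·
    · · · · · · · · · · · ·
    · · · · · · · · · · · ·
T4:
  2·area = 50  (B↔C swapped to make it positive)
  edge (5, 6)→(22, 10): d=(17,4) right/bottom  bias=-1
  edge (22, 10)→(18, 12): d=(-4,2) right/bottom  bias=-1
  edge (18, 12)→(5, 6): d=(-13,-6) top-left  bias=+0
    (4,3)@(9, 7): e=[1,38,11] → #
    (5,3)@(11, 7): e=[-7,34,23] → ·
    (4,4)@(9, 9): e=[35,30,-15] → ·
    (6,4)@(13, 9): e=[19,22,9] → #
    (7,4)@(15, 9): e=[11,18,21] → #
    (8,4)@(17, 9): e=[3,14,33] → #
    (9,4)@(19, 9): e=[-5,10,45] → ·
    (6,5)@(13, 11): e=[53,14,-17] → ·
    (7,5)@(15, 11): e=[45,10,-5] → ·
    (8,5)@(17, 11): e=[37,6,7] → #
    (9,5)@(19, 11): e=[29,2,19] → #
    (10,5)@(21, 11): e=[21,-2,31] → ·
  covered (6 px):
    · · · · · · · · · · · ·
    · · · · · · · · · · · ·
    · · · · · · · · · · · ·
    · · · · # · · · · · · ·
    · · · · · · # # # · · ·
    · · · · · · · · # # · ·

Result: 41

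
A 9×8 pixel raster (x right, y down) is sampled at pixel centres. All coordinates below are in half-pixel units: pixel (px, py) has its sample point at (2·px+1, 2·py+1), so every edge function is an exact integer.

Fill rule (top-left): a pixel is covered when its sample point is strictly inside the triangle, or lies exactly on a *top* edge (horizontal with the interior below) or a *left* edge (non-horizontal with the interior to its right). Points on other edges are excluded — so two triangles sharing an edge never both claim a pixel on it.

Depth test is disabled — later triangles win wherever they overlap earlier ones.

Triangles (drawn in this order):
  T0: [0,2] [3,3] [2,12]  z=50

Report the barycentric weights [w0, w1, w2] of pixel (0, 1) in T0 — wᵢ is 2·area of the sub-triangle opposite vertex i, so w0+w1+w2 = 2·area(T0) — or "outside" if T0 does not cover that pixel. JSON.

T0:
  2·area = 28
  edge (0, 2)→(3, 3): d=(3,1) right/bottom  bias=-1
  edge (3, 3)→(2, 12): d=(-1,9) right/bottom  bias=-1
  edge (2, 12)→(0, 2): d=(-2,-10) top-left  bias=+0
    (0,1)@(1, 3): e=[2,18,8] → █
    (1,1)@(3, 3): e=[0,0,28] → ·  [on edge]
    (0,2)@(1, 5): e=[8,16,4] → █
    (1,2)@(3, 5): e=[6,-2,24] → ·
    (4,2)@(9, 5): e=[0,-56,84] → ·  [on edge]
    (0,3)@(1, 7): e=[14,14,0] → █  [on edge]
    (1,3)@(3, 7): e=[12,-4,20] → ·
    (7,3)@(15, 7): e=[0,-112,140] → ·  [on edge]
    (0,4)@(1, 9): e=[20,12,-4] → ·
  covered (3 px):
    · · · · · · · · ·
    █ · · · · · · · ·
    █ · · · · · · · ·
    █ · · · · · · · ·
    · · · · · · · · ·
    · · · · · · · · ·
    · · · · · · · · ·
    · · · · · · · · ·

Result: [18,8,2]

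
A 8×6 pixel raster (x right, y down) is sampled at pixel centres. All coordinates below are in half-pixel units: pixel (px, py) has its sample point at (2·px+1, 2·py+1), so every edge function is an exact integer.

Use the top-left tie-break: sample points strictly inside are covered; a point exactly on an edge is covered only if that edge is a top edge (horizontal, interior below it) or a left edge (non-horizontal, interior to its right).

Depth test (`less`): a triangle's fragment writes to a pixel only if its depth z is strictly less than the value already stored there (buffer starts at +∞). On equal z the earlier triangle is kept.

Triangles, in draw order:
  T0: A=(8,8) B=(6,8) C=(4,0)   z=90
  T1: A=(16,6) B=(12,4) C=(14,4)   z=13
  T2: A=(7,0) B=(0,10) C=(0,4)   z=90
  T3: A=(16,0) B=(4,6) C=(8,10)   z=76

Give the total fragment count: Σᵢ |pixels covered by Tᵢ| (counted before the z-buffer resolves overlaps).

T0:
  2·area = 16
  edge (8, 8)→(6, 8): d=(-2,0) right/bottom  bias=-1
  edge (6, 8)→(4, 0): d=(-2,-8) top-left  bias=+0
  edge (4, 0)→(8, 8): d=(4,8) right/bottom  bias=-1
    (2,1)@(5, 3): e=[10,2,4] → █
    (3,1)@(7, 3): e=[10,18,-12] → ·
    (2,2)@(5, 5): e=[6,-2,12] → ·
    (3,3)@(7, 7): e=[2,10,4] → █
    (4,3)@(9, 7): e=[2,26,-12] → ·
    (3,4)@(7, 9): e=[-2,6,12] → ·
  covered (2 px):
    · · · · · · · ·
    · · █ · · · · ·
    · · · · · · · ·
    · · · █ · · · ·
    · · · · · · · ·
    · · · · · · · ·
T1:
  2·area = 4
  edge (16, 6)→(12, 4): d=(-4,-2) top-left  bias=+0
  edge (12, 4)→(14, 4): d=(2,0) top-left  bias=+0
  edge (14, 4)→(16, 6): d=(2,2) right/bottom  bias=-1
    (5,0)@(11, 1): e=[10,-6,0] → ·  [on edge]
    (6,1)@(13, 3): e=[6,-2,0] → ·  [on edge]
    (7,2)@(15, 5): e=[2,2,0] → ·  [on edge]
  covered (0 px):
    · · · · · · · ·
    · · · · · · · ·
    · · · · · · · ·
    · · · · · · · ·
    · · · · · · · ·
    · · · · · · · ·
T2:
  2·area = 42
  edge (7, 0)→(0, 10): d=(-7,10) right/bottom  bias=-1
  edge (0, 10)→(0, 4): d=(0,-6) top-left  bias=+0
  edge (0, 4)→(7, 0): d=(7,-4) top-left  bias=+0
    (1,1)@(3, 3): e=[19,18,5] → █
    (2,1)@(5, 3): e=[-1,30,13] → ·
    (0,2)@(1, 5): e=[25,6,11] → █
    (2,2)@(5, 5): e=[-15,30,27] → ·
    (0,3)@(1, 7): e=[11,6,25] → █
    (1,3)@(3, 7): e=[-9,18,33] → ·
    (0,4)@(1, 9): e=[-3,6,39] → ·
  covered (4 px):
    · · · · · · · ·
    · █ · · · · · ·
    █ █ · · · · · ·
    █ · · · · · · ·
    · · · · · · · ·
    · · · · · · · ·
T3:
  2·area = 72  (B↔C swapped to make it positive)
  edge (16, 0)→(8, 10): d=(-8,10) right/bottom  bias=-1
  edge (8, 10)→(4, 6): d=(-4,-4) top-left  bias=+0
  edge (4, 6)→(16, 0): d=(12,-6) top-left  bias=+0
    (7,0)@(15, 1): e=[2,64,6] → █
    (0,1)@(1, 3): e=[126,0,-54] → ·  [on edge]
    (5,1)@(11, 3): e=[26,40,6] → █
    (6,1)@(13, 3): e=[6,48,18] → █
    (7,1)@(15, 3): e=[-14,56,30] → ·
    (1,2)@(3, 5): e=[90,0,-18] → ·  [on edge]
    (3,2)@(7, 5): e=[50,16,6] → █
    (4,2)@(9, 5): e=[30,24,18] → █
    (6,2)@(13, 5): e=[-10,40,42] → ·
    (2,3)@(5, 7): e=[54,0,18] → █  [on edge]
    (5,3)@(11, 7): e=[-6,24,54] → ·
    (2,4)@(5, 9): e=[38,-8,42] → ·
    (3,4)@(7, 9): e=[18,0,54] → █  [on edge]
    (4,5)@(9, 11): e=[-18,0,90] → ·  [on edge]
  covered (10 px):
    · · · · · · · █
    · · · · · █ █ ·
    · · · █ █ █ · ·
    · · █ █ █ · · ·
    · · · █ · · · ·
    · · · · · · · ·

Final: 16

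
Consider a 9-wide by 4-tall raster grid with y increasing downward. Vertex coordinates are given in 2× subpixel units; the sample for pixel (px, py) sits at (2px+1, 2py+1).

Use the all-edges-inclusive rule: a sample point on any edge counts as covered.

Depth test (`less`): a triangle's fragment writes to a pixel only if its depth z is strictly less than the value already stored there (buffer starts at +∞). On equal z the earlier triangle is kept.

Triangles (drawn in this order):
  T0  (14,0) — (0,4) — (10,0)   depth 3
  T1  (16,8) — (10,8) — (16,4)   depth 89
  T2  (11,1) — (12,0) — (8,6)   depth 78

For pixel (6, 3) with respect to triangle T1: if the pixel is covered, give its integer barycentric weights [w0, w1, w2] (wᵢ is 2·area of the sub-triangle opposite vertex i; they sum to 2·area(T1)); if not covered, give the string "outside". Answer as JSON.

T0:
  2·area = 16
  edge (14, 0)→(0, 4): d=(-14,4) inclusive
  edge (0, 4)→(10, 0): d=(10,-4) inclusive
  edge (10, 0)→(14, 0): d=(4,0) inclusive
    (4,0)@(9, 1): e=[6,6,4] → █
    (5,0)@(11, 1): e=[-2,14,4] → ·
    (1,1)@(3, 3): e=[2,2,12] → █
    (2,1)@(5, 3): e=[-6,10,12] → ·
    (4,1)@(9, 3): e=[-22,26,12] → ·
    (1,2)@(3, 5): e=[-26,22,20] → ·
  covered (2 px):
    · · · · █ · · · ·
    · █ · · · · · · ·
    · · · · · · · · ·
    · · · · · · · · ·
T1:
  2·area = 24
  edge (16, 8)→(10, 8): d=(-6,0) inclusive
  edge (10, 8)→(16, 4): d=(6,-4) inclusive
  edge (16, 4)→(16, 8): d=(0,4) inclusive
    (7,2)@(15, 5): e=[18,2,4] → █
    (8,2)@(17, 5): e=[18,10,-4] → ·
    (6,3)@(13, 7): e=[6,6,12] → █
    (8,3)@(17, 7): e=[6,22,-4] → ·
  covered (3 px):
    · · · · · · · · ·
    · · · · · · · · ·
    · · · · · · · █ ·
    · · · · · · █ █ ·
T2:
  2·area = 2
  edge (11, 1)→(12, 0): d=(1,-1) inclusive
  edge (12, 0)→(8, 6): d=(-4,6) inclusive
  edge (8, 6)→(11, 1): d=(3,-5) inclusive
    (5,0)@(11, 1): e=[0,2,0] → █  [on edge]
    (6,0)@(13, 1): e=[2,-10,10] → ·
    (4,1)@(9, 3): e=[0,6,-4] → ·  [on edge]
    (5,1)@(11, 3): e=[2,-6,6] → ·
    (3,2)@(7, 5): e=[0,10,-8] → ·  [on edge]
    (2,3)@(5, 7): e=[0,14,-12] → ·  [on edge]
  covered (1 px):
    · · · · · █ · · ·
    · · · · · · · · ·
    · · · · · · · · ·
    · · · · · · · · ·

Answer: [6,12,6]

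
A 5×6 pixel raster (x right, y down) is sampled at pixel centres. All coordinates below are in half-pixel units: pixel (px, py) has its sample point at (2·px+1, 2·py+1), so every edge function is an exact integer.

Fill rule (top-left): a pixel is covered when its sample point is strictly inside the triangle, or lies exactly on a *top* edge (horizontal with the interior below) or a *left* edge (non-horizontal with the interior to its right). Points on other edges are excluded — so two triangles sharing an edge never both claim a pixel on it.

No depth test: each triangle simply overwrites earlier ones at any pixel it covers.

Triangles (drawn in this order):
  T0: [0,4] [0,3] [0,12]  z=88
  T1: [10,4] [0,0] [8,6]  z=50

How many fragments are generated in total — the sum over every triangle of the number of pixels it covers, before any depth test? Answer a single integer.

T0:
  degenerate (2·area = 0) — covers nothing
T1:
  2·area = 28  (B↔C swapped to make it positive)
  edge (10, 4)→(8, 6): d=(-2,2) right/bottom  bias=-1
  edge (8, 6)→(0, 0): d=(-8,-6) top-left  bias=+0
  edge (0, 0)→(10, 4): d=(10,4) right/bottom  bias=-1
    (2,1)@(5, 3): e=[12,6,10] → █
    (3,1)@(7, 3): e=[8,18,2] → █
    (4,1)@(9, 3): e=[4,30,-6] → ·
    (2,2)@(5, 5): e=[8,-10,30] → ·
    (3,2)@(7, 5): e=[4,2,22] → █
    (4,2)@(9, 5): e=[0,14,14] → ·  [on edge]
    (3,3)@(7, 7): e=[0,-14,42] → ·  [on edge]
    (2,4)@(5, 9): e=[0,-42,70] → ·  [on edge]
    (1,5)@(3, 11): e=[0,-70,98] → ·  [on edge]
  covered (3 px):
    · · · · ·
    · · █ █ ·
    · · · █ ·
    · · · · ·
    · · · · ·
    · · · · ·

Result: 3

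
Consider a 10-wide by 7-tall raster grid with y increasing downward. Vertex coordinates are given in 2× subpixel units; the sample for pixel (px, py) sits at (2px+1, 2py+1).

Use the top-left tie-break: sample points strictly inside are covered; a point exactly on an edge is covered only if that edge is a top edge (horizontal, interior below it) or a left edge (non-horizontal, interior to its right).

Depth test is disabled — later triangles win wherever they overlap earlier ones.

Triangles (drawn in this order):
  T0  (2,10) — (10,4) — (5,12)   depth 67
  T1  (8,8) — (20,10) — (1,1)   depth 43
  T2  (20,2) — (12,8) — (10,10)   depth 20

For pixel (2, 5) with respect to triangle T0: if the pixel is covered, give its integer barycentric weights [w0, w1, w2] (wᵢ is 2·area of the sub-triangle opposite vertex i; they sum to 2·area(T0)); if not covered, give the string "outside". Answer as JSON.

T0:
  2·area = 34
  edge (2, 10)→(10, 4): d=(8,-6) top-left  bias=+0
  edge (10, 4)→(5, 12): d=(-5,8) right/bottom  bias=-1
  edge (5, 12)→(2, 10): d=(-3,-2) top-left  bias=+0
    (4,2)@(9, 5): e=[2,3,29] → #
    (5,2)@(11, 5): e=[14,-13,33] → ·
    (3,3)@(7, 7): e=[6,9,19] → #
    (4,3)@(9, 7): e=[18,-7,23] → ·
    (2,4)@(5, 9): e=[10,15,9] → #
    (3,4)@(7, 9): e=[22,-1,13] → ·
    (2,5)@(5, 11): e=[26,5,3] → #
    (3,5)@(7, 11): e=[38,-11,7] → ·
    (2,6)@(5, 13): e=[42,-5,-3] → ·
  covered (4 px):
    · · · · · · · · · ·
    · · · · · · · · · ·
    · · · · # · · · · ·
    · · · # · · · · · ·
    · · # · · · · · · ·
    · · # · · · · · · ·
    · · · · · · · · · ·
T1:
  2·area = 70  (B↔C swapped to make it positive)
  edge (8, 8)→(1, 1): d=(-7,-7) top-left  bias=+0
  edge (1, 1)→(20, 10): d=(19,9) right/bottom  bias=-1
  edge (20, 10)→(8, 8): d=(-12,-2) top-left  bias=+0
    (0,0)@(1, 1): e=[0,0,70] → ·  [on edge]
    (1,1)@(3, 3): e=[0,20,50] → #  [on edge]
    (2,1)@(5, 3): e=[14,2,54] → #
    (3,1)@(7, 3): e=[28,-16,58] → ·
    (1,2)@(3, 5): e=[-14,58,26] → ·
    (2,2)@(5, 5): e=[0,40,30] → #  [on edge]
    (3,2)@(7, 5): e=[14,22,34] → #
    (4,2)@(9, 5): e=[28,4,38] → #
    (5,2)@(11, 5): e=[42,-14,42] → ·
    (2,3)@(5, 7): e=[-14,78,6] → ·
    (3,3)@(7, 7): e=[0,60,10] → #  [on edge]
    (5,3)@(11, 7): e=[28,24,18] → #
    (4,4)@(9, 9): e=[0,80,-10] → ·  [on edge]
    (5,5)@(11, 11): e=[0,100,-30] → ·  [on edge]
    (6,6)@(13, 13): e=[0,120,-50] → ·  [on edge]
  covered (11 px):
    · · · · · · · · · ·
    · # # · · · · · · ·
    · · # # # · · · · ·
    · · · # # # # · · ·
    · · · · · · · # # ·
    · · · · · · · · · ·
    · · · · · · · · · ·
T2:
  2·area = 4  (B↔C swapped to make it positive)
  edge (20, 2)→(10, 10): d=(-10,8) right/bottom  bias=-1
  edge (10, 10)→(12, 8): d=(2,-2) top-left  bias=+0
  edge (12, 8)→(20, 2): d=(8,-6) top-left  bias=+0
    (9,0)@(19, 1): e=[18,0,-14] → ·  [on edge]
    (8,1)@(17, 3): e=[14,0,-10] → ·  [on edge]
    (7,2)@(15, 5): e=[10,0,-6] → ·  [on edge]
    (6,3)@(13, 7): e=[6,0,-2] → ·  [on edge]
    (5,4)@(11, 9): e=[2,0,2] → #  [on edge]
    (6,4)@(13, 9): e=[-14,4,14] → ·
    (4,5)@(9, 11): e=[-2,0,6] → ·  [on edge]
    (5,5)@(11, 11): e=[-18,4,18] → ·
    (3,6)@(7, 13): e=[-6,0,10] → ·  [on edge]
  covered (1 px):
    · · · · · · · · · ·
    · · · · · · · · · ·
    · · · · · · · · · ·
    · · · · · · · · · ·
    · · · · · # · · · ·
    · · · · · · · · · ·
    · · · · · · · · · ·

Result: [5,3,26]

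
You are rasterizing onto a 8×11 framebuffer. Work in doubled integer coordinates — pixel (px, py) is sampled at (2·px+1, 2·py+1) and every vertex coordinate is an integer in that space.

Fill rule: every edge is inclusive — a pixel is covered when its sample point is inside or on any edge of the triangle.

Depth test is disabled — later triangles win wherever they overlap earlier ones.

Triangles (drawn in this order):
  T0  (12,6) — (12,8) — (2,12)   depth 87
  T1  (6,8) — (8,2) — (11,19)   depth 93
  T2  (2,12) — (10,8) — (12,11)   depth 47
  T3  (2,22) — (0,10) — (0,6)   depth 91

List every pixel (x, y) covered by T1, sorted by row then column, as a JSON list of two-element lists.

T0:
  2·area = 20
  edge (12, 6)→(12, 8): d=(0,2) inclusive
  edge (12, 8)→(2, 12): d=(-10,4) inclusive
  edge (2, 12)→(12, 6): d=(10,-6) inclusive
    (5,3)@(11, 7): e=[2,14,4] → #
    (6,3)@(13, 7): e=[-2,6,16] → ·
    (3,4)@(7, 9): e=[10,10,0] → #  [on edge]
    (4,4)@(9, 9): e=[6,2,12] → #
    (5,4)@(11, 9): e=[2,-6,24] → ·
    (3,5)@(7, 11): e=[10,-10,20] → ·
    (4,5)@(9, 11): e=[6,-18,32] → ·
  covered (3 px):
    · · · · · · · ·
    · · · · · · · ·
    · · · · · · · ·
    · · · · · # · ·
    · · · # # · · ·
    · · · · · · · ·
    · · · · · · · ·
    · · · · · · · ·
    · · · · · · · ·
    · · · · · · · ·
    · · · · · · · ·
T1:
  2·area = 52
  edge (6, 8)→(8, 2): d=(2,-6) inclusive
  edge (8, 2)→(11, 19): d=(3,17) inclusive
  edge (11, 19)→(6, 8): d=(-5,-11) inclusive
    (3,2)@(7, 5): e=[0,26,26] → #  [on edge]
    (4,2)@(9, 5): e=[12,-8,48] → ·
    (3,3)@(7, 7): e=[4,32,16] → #
    (4,3)@(9, 7): e=[16,-2,38] → ·
    (3,4)@(7, 9): e=[8,38,6] → #
    (4,4)@(9, 9): e=[20,4,28] → #
    (5,4)@(11, 9): e=[32,-30,50] → ·
    (2,5)@(5, 11): e=[0,78,-26] → ·  [on edge]
    (3,5)@(7, 11): e=[12,44,-4] → ·
    (4,5)@(9, 11): e=[24,10,18] → #
    (5,5)@(11, 11): e=[36,-24,40] → ·
    (4,6)@(9, 13): e=[28,16,8] → #
    (1,8)@(3, 17): e=[0,130,-78] → ·  [on edge]
    (5,9)@(11, 19): e=[52,0,0] → #  [on edge]
  covered (7 px):
    · · · · · · · ·
    · · · · · · · ·
    · · · # · · · ·
    · · · # · · · ·
    · · · # # · · ·
    · · · · # · · ·
    · · · · # · · ·
    · · · · · · · ·
    · · · · · · · ·
    · · · · · # · ·
    · · · · · · · ·
T2:
  2·area = 32
  edge (2, 12)→(10, 8): d=(8,-4) inclusive
  edge (10, 8)→(12, 11): d=(2,3) inclusive
  edge (12, 11)→(2, 12): d=(-10,1) inclusive
    (4,4)@(9, 9): e=[4,5,23] → #
    (5,4)@(11, 9): e=[12,-1,21] → ·
    (2,5)@(5, 11): e=[4,21,7] → #
    (3,5)@(7, 11): e=[12,15,5] → #
    (5,5)@(11, 11): e=[28,3,1] → #
    (6,5)@(13, 11): e=[36,-3,-1] → ·
    (2,6)@(5, 13): e=[20,25,-13] → ·
    (3,6)@(7, 13): e=[28,19,-15] → ·
    (4,6)@(9, 13): e=[36,13,-17] → ·
    (5,6)@(11, 13): e=[44,7,-19] → ·
  covered (5 px):
    · · · · · · · ·
    · · · · · · · ·
    · · · · · · · ·
    · · · · · · · ·
    · · · · # · · ·
    · · # # # # · ·
    · · · · · · · ·
    · · · · · · · ·
    · · · · · · · ·
    · · · · · · · ·
    · · · · · · · ·
T3:
  2·area = 8
  edge (2, 22)→(0, 10): d=(-2,-12) inclusive
  edge (0, 10)→(0, 6): d=(0,-4) inclusive
  edge (0, 6)→(2, 22): d=(2,16) inclusive
    (0,7)@(1, 15): e=[2,4,2] → #
    (1,7)@(3, 15): e=[26,12,-30] → ·
    (0,8)@(1, 17): e=[-2,4,6] → ·
  covered (1 px):
    · · · · · · · ·
    · · · · · · · ·
    · · · · · · · ·
    · · · · · · · ·
    · · · · · · · ·
    · · · · · · · ·
    · · · · · · · ·
    # · · · · · · ·
    · · · · · · · ·
    · · · · · · · ·
    · · · · · · · ·

Final: [[3,2],[3,3],[3,4],[4,4],[4,5],[4,6],[5,9]]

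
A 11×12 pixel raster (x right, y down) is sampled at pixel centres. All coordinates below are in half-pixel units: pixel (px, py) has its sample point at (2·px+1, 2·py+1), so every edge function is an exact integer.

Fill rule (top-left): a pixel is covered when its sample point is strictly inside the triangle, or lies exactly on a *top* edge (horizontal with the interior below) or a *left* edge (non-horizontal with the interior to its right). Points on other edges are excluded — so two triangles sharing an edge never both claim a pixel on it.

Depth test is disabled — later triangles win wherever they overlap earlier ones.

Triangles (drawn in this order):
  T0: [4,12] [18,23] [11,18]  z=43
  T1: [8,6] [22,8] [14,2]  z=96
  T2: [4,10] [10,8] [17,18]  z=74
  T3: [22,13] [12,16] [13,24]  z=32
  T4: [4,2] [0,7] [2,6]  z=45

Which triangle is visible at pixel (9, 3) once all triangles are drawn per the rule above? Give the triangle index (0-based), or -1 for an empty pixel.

T0:
  2·area = 7
  edge (4, 12)→(18, 23): d=(14,11) right/bottom  bias=-1
  edge (18, 23)→(11, 18): d=(-7,-5) top-left  bias=+0
  edge (11, 18)→(4, 12): d=(-7,-6) top-left  bias=+0
  covered (0 px):
    · · · · · · · · · · ·
    · · · · · · · · · · ·
    · · · · · · · · · · ·
    · · · · · · · · · · ·
    · · · · · · · · · · ·
    · · · · · · · · · · ·
    · · · · · · · · · · ·
    · · · · · · · · · · ·
    · · · · · · · · · · ·
    · · · · · · · · · · ·
    · · · · · · · · · · ·
    · · · · · · · · · · ·
T1:
  2·area = 68  (B↔C swapped to make it positive)
  edge (8, 6)→(14, 2): d=(6,-4) top-left  bias=+0
  edge (14, 2)→(22, 8): d=(8,6) right/bottom  bias=-1
  edge (22, 8)→(8, 6): d=(-14,-2) top-left  bias=+0
    (6,1)@(13, 3): e=[2,14,52] → #
    (7,1)@(15, 3): e=[10,2,56] → #
    (8,1)@(17, 3): e=[18,-10,60] → ·
    (0,2)@(1, 5): e=[-34,102,0] → ·  [on edge]
    (5,2)@(11, 5): e=[6,42,20] → #
    (8,2)@(17, 5): e=[30,6,32] → #
    (9,2)@(19, 5): e=[38,-6,36] → ·
    (5,3)@(11, 7): e=[18,58,-8] → ·
    (6,3)@(13, 7): e=[26,46,-4] → ·
    (7,3)@(15, 7): e=[34,34,0] → #  [on edge]
    (9,3)@(19, 7): e=[50,10,8] → #
    (10,3)@(21, 7): e=[58,-2,12] → ·
  covered (9 px):
    · · · · · · · · · · ·
    · · · · · · # # · · ·
    · · · · · # # # # · ·
    · · · · · · · # # # ·
    · · · · · · · · · · ·
    · · · · · · · · · · ·
    · · · · · · · · · · ·
    · · · · · · · · · · ·
    · · · · · · · · · · ·
    · · · · · · · · · · ·
    · · · · · · · · · · ·
    · · · · · · · · · · ·
T2:
  2·area = 74
  edge (4, 10)→(10, 8): d=(6,-2) top-left  bias=+0
  edge (10, 8)→(17, 18): d=(7,10) right/bottom  bias=-1
  edge (17, 18)→(4, 10): d=(-13,-8) top-left  bias=+0
    (9,2)@(19, 5): e=[0,-111,185] → ·  [on edge]
    (6,3)@(13, 7): e=[0,-37,111] → ·  [on edge]
    (3,4)@(7, 9): e=[0,37,37] → #  [on edge]
    (4,4)@(9, 9): e=[4,17,53] → #
    (5,4)@(11, 9): e=[8,-3,69] → ·
    (0,5)@(1, 11): e=[0,111,-37] → ·  [on edge]
    (3,5)@(7, 11): e=[12,51,11] → #
    (5,5)@(11, 11): e=[20,11,43] → #
    (6,5)@(13, 11): e=[24,-9,59] → ·
    (3,6)@(7, 13): e=[24,65,-15] → ·
    (4,6)@(9, 13): e=[28,45,1] → #
    (6,6)@(13, 13): e=[36,5,33] → #
  covered (9 px):
    · · · · · · · · · · ·
    · · · · · · · · · · ·
    · · · · · · · · · · ·
    · · · · · · · · · · ·
    · · · # # · · · · · ·
    · · · # # # · · · · ·
    · · · · # # # · · · ·
    · · · · · · # · · · ·
    · · · · · · · · · · ·
    · · · · · · · · · · ·
    · · · · · · · · · · ·
    · · · · · · · · · · ·
T3:
  2·area = 83  (B↔C swapped to make it positive)
  edge (22, 13)→(13, 24): d=(-9,11) right/bottom  bias=-1
  edge (13, 24)→(12, 16): d=(-1,-8) top-left  bias=+0
  edge (12, 16)→(22, 13): d=(10,-3) top-left  bias=+0
    (8,7)@(17, 15): e=[37,41,5] → #
    (9,7)@(19, 15): e=[15,57,11] → #
    (10,7)@(21, 15): e=[-7,73,17] → ·
    (6,8)@(13, 17): e=[63,7,13] → #
    (7,8)@(15, 17): e=[41,23,19] → #
    (9,8)@(19, 17): e=[-3,55,31] → ·
    (6,9)@(13, 19): e=[45,5,33] → #
    (9,9)@(19, 19): e=[-21,53,51] → ·
    (6,10)@(13, 21): e=[27,3,53] → #
    (8,10)@(17, 21): e=[-17,35,65] → ·
    (6,11)@(13, 23): e=[9,1,73] → #
    (7,11)@(15, 23): e=[-13,17,79] → ·
  covered (11 px):
    · · · · · · · · · · ·
    · · · · · · · · · · ·
    · · · · · · · · · · ·
    · · · · · · · · · · ·
    · · · · · · · · · · ·
    · · · · · · · · · · ·
    · · · · · · · · · · ·
    · · · · · · · · # # ·
    · · · · · · # # # · ·
    · · · · · · # # # · ·
    · · · · · · # # · · ·
    · · · · · · # · · · ·
T4:
  2·area = 6  (B↔C swapped to make it positive)
  edge (4, 2)→(2, 6): d=(-2,4) right/bottom  bias=-1
  edge (2, 6)→(0, 7): d=(-2,1) right/bottom  bias=-1
  edge (0, 7)→(4, 2): d=(4,-5) top-left  bias=+0
  covered (0 px):
    · · · · · · · · · · ·
    · · · · · · · · · · ·
    · · · · · · · · · · ·
    · · · · · · · · · · ·
    · · · · · · · · · · ·
    · · · · · · · · · · ·
    · · · · · · · · · · ·
    · · · · · · · · · · ·
    · · · · · · · · · · ·
    · · · · · · · · · · ·
    · · · · · · · · · · ·
    · · · · · · · · · · ·

Z-buffer (winner per pixel, '.' = empty):
  . . . . . . . . . . .
  . . . . . . 1 1 . . .
  . . . . . 1 1 1 1 . .
  . . . . . . . 1 1 1 .
  . . . 2 2 . . . . . .
  . . . 2 2 2 . . . . .
  . . . . 2 2 2 . . . .
  . . . . . . 2 . 3 3 .
  . . . . . . 3 3 3 . .
  . . . . . . 3 3 3 . .
  . . . . . . 3 3 . . .
  . . . . . . 3 . . . .

Final: 1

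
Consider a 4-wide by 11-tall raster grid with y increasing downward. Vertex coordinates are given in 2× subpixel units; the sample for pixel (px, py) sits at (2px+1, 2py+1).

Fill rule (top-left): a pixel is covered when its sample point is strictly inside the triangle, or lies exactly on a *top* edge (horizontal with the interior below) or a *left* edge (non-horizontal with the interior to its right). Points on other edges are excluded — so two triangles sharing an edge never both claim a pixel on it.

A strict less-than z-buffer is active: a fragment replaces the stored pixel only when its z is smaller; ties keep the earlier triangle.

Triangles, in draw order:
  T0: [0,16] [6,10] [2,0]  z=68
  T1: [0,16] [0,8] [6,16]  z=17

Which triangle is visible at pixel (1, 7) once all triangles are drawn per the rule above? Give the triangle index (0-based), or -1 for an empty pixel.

T0:
  2·area = 84  (B↔C swapped to make it positive)
  edge (0, 16)→(2, 0): d=(2,-16) top-left  bias=+0
  edge (2, 0)→(6, 10): d=(4,10) right/bottom  bias=-1
  edge (6, 10)→(0, 16): d=(-6,6) right/bottom  bias=-1
    (1,1)@(3, 3): e=[22,2,60] → #
    (2,1)@(5, 3): e=[54,-18,48] → ·
    (1,2)@(3, 5): e=[26,10,48] → #
    (2,2)@(5, 5): e=[58,-10,36] → ·
    (1,3)@(3, 7): e=[30,18,36] → #
    (2,3)@(5, 7): e=[62,-2,24] → ·
    (0,4)@(1, 9): e=[2,46,36] → #
    (2,4)@(5, 9): e=[66,6,12] → #
    (3,4)@(7, 9): e=[98,-14,0] → ·  [on edge]
    (0,5)@(1, 11): e=[6,54,24] → #
    (2,5)@(5, 11): e=[70,14,0] → ·  [on edge]
    (0,6)@(1, 13): e=[10,62,12] → #
    (1,6)@(3, 13): e=[42,42,0] → ·  [on edge]
    (0,7)@(1, 15): e=[14,70,0] → ·  [on edge]
  covered (9 px):
    · · · ·
    · # · ·
    · # · ·
    · # · ·
    # # # ·
    # # · ·
    # · · ·
    · · · ·
    · · · ·
    · · · ·
    · · · ·
T1:
  2·area = 48
  edge (0, 16)→(0, 8): d=(0,-8) top-left  bias=+0
  edge (0, 8)→(6, 16): d=(6,8) right/bottom  bias=-1
  edge (6, 16)→(0, 16): d=(-6,0) right/bottom  bias=-1
    (0,5)@(1, 11): e=[8,10,30] → #
    (1,5)@(3, 11): e=[24,-6,30] → ·
    (0,6)@(1, 13): e=[8,22,18] → #
    (1,6)@(3, 13): e=[24,6,18] → #
    (2,6)@(5, 13): e=[40,-10,18] → ·
    (0,7)@(1, 15): e=[8,34,6] → #
    (2,7)@(5, 15): e=[40,2,6] → #
    (3,7)@(7, 15): e=[56,-14,6] → ·
    (0,8)@(1, 17): e=[8,46,-6] → ·
    (1,8)@(3, 17): e=[24,30,-6] → ·
    (2,8)@(5, 17): e=[40,14,-6] → ·
  covered (6 px):
    · · · ·
    · · · ·
    · · · ·
    · · · ·
    · · · ·
    # · · ·
    # # · ·
    # # # ·
    · · · ·
    · · · ·
    · · · ·

Z-buffer (winner per pixel, '.' = empty):
  . . . .
  . 0 . .
  . 0 . .
  . 0 . .
  0 0 0 .
  1 0 . .
  1 1 . .
  1 1 1 .
  . . . .
  . . . .
  . . . .

Result: 1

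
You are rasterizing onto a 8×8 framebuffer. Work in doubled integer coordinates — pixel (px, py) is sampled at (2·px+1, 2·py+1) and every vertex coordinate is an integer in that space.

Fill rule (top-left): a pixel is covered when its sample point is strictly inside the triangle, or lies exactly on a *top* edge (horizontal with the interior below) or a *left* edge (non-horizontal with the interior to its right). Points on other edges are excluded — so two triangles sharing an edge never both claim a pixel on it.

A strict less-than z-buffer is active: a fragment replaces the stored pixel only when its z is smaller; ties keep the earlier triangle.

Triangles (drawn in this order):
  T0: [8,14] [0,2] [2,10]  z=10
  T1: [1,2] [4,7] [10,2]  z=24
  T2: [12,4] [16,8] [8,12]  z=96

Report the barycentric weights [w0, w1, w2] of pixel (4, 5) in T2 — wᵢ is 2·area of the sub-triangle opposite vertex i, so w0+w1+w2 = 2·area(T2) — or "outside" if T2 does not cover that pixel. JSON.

T0:
  2·area = 40  (B↔C swapped to make it positive)
  edge (8, 14)→(2, 10): d=(-6,-4) top-left  bias=+0
  edge (2, 10)→(0, 2): d=(-2,-8) top-left  bias=+0
  edge (0, 2)→(8, 14): d=(8,12) right/bottom  bias=-1
    (0,2)@(1, 5): e=[26,2,12] → █
    (1,2)@(3, 5): e=[34,18,-12] → ·
    (0,3)@(1, 7): e=[14,-2,28] → ·
    (1,3)@(3, 7): e=[22,14,4] → █
    (2,3)@(5, 7): e=[30,30,-20] → ·
    (1,4)@(3, 9): e=[10,10,20] → █
    (2,4)@(5, 9): e=[18,26,-4] → ·
    (1,5)@(3, 11): e=[-2,6,36] → ·
    (2,5)@(5, 11): e=[6,22,12] → █
    (3,5)@(7, 11): e=[14,38,-12] → ·
    (2,6)@(5, 13): e=[-6,18,28] → ·
    (3,6)@(7, 13): e=[2,34,4] → █
  covered (5 px):
    · · · · · · · ·
    · · · · · · · ·
    █ · · · · · · ·
    · █ · · · · · ·
    · █ · · · · · ·
    · · █ · · · · ·
    · · · █ · · · ·
    · · · · · · · ·
T1:
  2·area = 45  (B↔C swapped to make it positive)
  edge (1, 2)→(10, 2): d=(9,0) top-left  bias=+0
  edge (10, 2)→(4, 7): d=(-6,5) right/bottom  bias=-1
  edge (4, 7)→(1, 2): d=(-3,-5) top-left  bias=+0
    (1,1)@(3, 3): e=[9,29,7] → █
    (2,1)@(5, 3): e=[9,19,17] → █
    (3,1)@(7, 3): e=[9,9,27] → █
    (4,1)@(9, 3): e=[9,-1,37] → ·
    (1,2)@(3, 5): e=[27,17,1] → █
    (3,2)@(7, 5): e=[27,-3,21] → ·
    (1,3)@(3, 7): e=[45,5,-5] → ·
    (2,3)@(5, 7): e=[45,-5,5] → ·
  covered (5 px):
    · · · · · · · ·
    · █ █ █ · · · ·
    · █ █ · · · · ·
    · · · · · · · ·
    · · · · · · · ·
    · · · · · · · ·
    · · · · · · · ·
    · · · · · · · ·
T2:
  2·area = 48
  edge (12, 4)→(16, 8): d=(4,4) right/bottom  bias=-1
  edge (16, 8)→(8, 12): d=(-8,4) right/bottom  bias=-1
  edge (8, 12)→(12, 4): d=(4,-8) top-left  bias=+0
    (4,0)@(9, 1): e=[0,84,-36] → ·  [on edge]
    (5,1)@(11, 3): e=[0,60,-12] → ·  [on edge]
    (6,2)@(13, 5): e=[0,36,12] → ·  [on edge]
    (5,3)@(11, 7): e=[16,28,4] → █
    (6,3)@(13, 7): e=[8,20,20] → █
    (7,3)@(15, 7): e=[0,12,36] → ·  [on edge]
    (5,4)@(11, 9): e=[24,12,12] → █
    (7,4)@(15, 9): e=[8,-4,44] → ·
    (4,5)@(9, 11): e=[40,4,4] → █
    (5,5)@(11, 11): e=[32,-4,20] → ·
    (6,5)@(13, 11): e=[24,-12,36] → ·
    (4,6)@(9, 13): e=[48,-12,12] → ·
  covered (5 px):
    · · · · · · · ·
    · · · · · · · ·
    · · · · · · · ·
    · · · · · █ █ ·
    · · · · · █ █ ·
    · · · · █ · · ·
    · · · · · · · ·
    · · · · · · · ·

Result: [4,4,40]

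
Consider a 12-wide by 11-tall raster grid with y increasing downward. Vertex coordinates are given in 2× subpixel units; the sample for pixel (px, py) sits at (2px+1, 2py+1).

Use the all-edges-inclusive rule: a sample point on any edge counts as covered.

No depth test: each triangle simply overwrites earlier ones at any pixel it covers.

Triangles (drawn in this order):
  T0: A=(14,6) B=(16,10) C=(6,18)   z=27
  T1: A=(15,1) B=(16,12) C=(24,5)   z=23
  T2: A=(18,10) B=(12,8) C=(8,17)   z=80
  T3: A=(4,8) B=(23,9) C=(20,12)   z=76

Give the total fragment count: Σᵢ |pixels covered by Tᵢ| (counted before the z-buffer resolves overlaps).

T0:
  2·area = 56
  edge (14, 6)→(16, 10): d=(2,4) inclusive
  edge (16, 10)→(6, 18): d=(-10,8) inclusive
  edge (6, 18)→(14, 6): d=(8,-12) inclusive
    (6,4)@(13, 9): e=[10,34,12] → #
    (7,4)@(15, 9): e=[2,18,36] → #
    (8,4)@(17, 9): e=[-6,2,60] → ·
    (5,5)@(11, 11): e=[22,30,4] → #
    (7,5)@(15, 11): e=[6,-2,52] → ·
    (5,6)@(11, 13): e=[26,10,20] → #
    (6,6)@(13, 13): e=[18,-6,44] → ·
    (4,7)@(9, 15): e=[38,6,12] → #
    (5,7)@(11, 15): e=[30,-10,36] → ·
    (3,8)@(7, 17): e=[50,2,4] → #
    (4,8)@(9, 17): e=[42,-14,28] → ·
    (3,9)@(7, 19): e=[54,-18,20] → ·
  covered (7 px):
    · · · · · · · · · · · ·
    · · · · · · · · · · · ·
    · · · · · · · · · · · ·
    · · · · · · · · · · · ·
    · · · · · · # # · · · ·
    · · · · · # # · · · · ·
    · · · · · # · · · · · ·
    · · · · # · · · · · · ·
    · · · # · · · · · · · ·
    · · · · · · · · · · · ·
    · · · · · · · · · · · ·
T1:
  2·area = 95  (B↔C swapped to make it positive)
  edge (15, 1)→(24, 5): d=(9,4) inclusive
  edge (24, 5)→(16, 12): d=(-8,7) inclusive
  edge (16, 12)→(15, 1): d=(-1,-11) inclusive
    (7,0)@(15, 1): e=[0,95,0] → #  [on edge]
    (8,0)@(17, 1): e=[-8,81,22] → ·
    (7,1)@(15, 3): e=[18,79,-2] → ·
    (8,1)@(17, 3): e=[10,65,20] → #
    (9,1)@(19, 3): e=[2,51,42] → #
    (10,1)@(21, 3): e=[-6,37,64] → ·
    (8,2)@(17, 5): e=[28,49,18] → #
    (10,2)@(21, 5): e=[12,21,62] → #
    (11,2)@(23, 5): e=[4,7,84] → #
    (8,3)@(17, 7): e=[46,33,16] → #
    (11,3)@(23, 7): e=[22,-9,82] → ·
    (8,4)@(17, 9): e=[64,17,14] → #
  covered (13 px):
    · · · · · · · # · · · ·
    · · · · · · · · # # · ·
    · · · · · · · · # # # #
    · · · · · · · · # # # ·
    · · · · · · · · # # · ·
    · · · · · · · · # · · ·
    · · · · · · · · · · · ·
    · · · · · · · · · · · ·
    · · · · · · · · · · · ·
    · · · · · · · · · · · ·
    · · · · · · · · · · · ·
T2:
  2·area = 62  (B↔C swapped to make it positive)
  edge (18, 10)→(8, 17): d=(-10,7) inclusive
  edge (8, 17)→(12, 8): d=(4,-9) inclusive
  edge (12, 8)→(18, 10): d=(6,2) inclusive
    (1,2)@(3, 5): e=[155,-93,0] → ·  [on edge]
    (4,3)@(9, 7): e=[93,-31,0] → ·  [on edge]
    (6,4)@(13, 9): e=[45,13,4] → #
    (7,4)@(15, 9): e=[31,31,0] → #  [on edge]
    (8,4)@(17, 9): e=[17,49,-4] → ·
    (5,5)@(11, 11): e=[39,3,20] → #
    (8,5)@(17, 11): e=[-3,57,8] → ·
    (10,5)@(21, 11): e=[-31,93,0] → ·  [on edge]
    (5,6)@(11, 13): e=[19,11,32] → #
    (7,6)@(15, 13): e=[-9,47,24] → ·
    (4,7)@(9, 15): e=[13,1,48] → #
    (5,7)@(11, 15): e=[-1,19,44] → ·
  covered (8 px):
    · · · · · · · · · · · ·
    · · · · · · · · · · · ·
    · · · · · · · · · · · ·
    · · · · · · · · · · · ·
    · · · · · · # # · · · ·
    · · · · · # # # · · · ·
    · · · · · # # · · · · ·
    · · · · # · · · · · · ·
    · · · · · · · · · · · ·
    · · · · · · · · · · · ·
    · · · · · · · · · · · ·
T3:
  2·area = 60
  edge (4, 8)→(23, 9): d=(19,1) inclusive
  edge (23, 9)→(20, 12): d=(-3,3) inclusive
  edge (20, 12)→(4, 8): d=(-16,-4) inclusive
    (4,4)@(9, 9): e=[14,42,4] → #
    (5,4)@(11, 9): e=[12,36,12] → #
    (6,4)@(13, 9): e=[10,30,20] → #
    (7,4)@(15, 9): e=[8,24,28] → #
    (8,4)@(17, 9): e=[6,18,36] → #
    (9,4)@(19, 9): e=[4,12,44] → #
    (10,4)@(21, 9): e=[2,6,52] → #
    (11,4)@(23, 9): e=[0,0,60] → #  [on edge]
    (4,5)@(9, 11): e=[52,36,-28] → ·
    (5,5)@(11, 11): e=[50,30,-20] → ·
    (6,5)@(13, 11): e=[48,24,-12] → ·
    (7,5)@(15, 11): e=[46,18,-4] → ·
    (10,5)@(21, 11): e=[40,0,20] → #  [on edge]
    (9,6)@(19, 13): e=[80,0,-20] → ·  [on edge]
    (8,7)@(17, 15): e=[120,0,-60] → ·  [on edge]
    (7,8)@(15, 17): e=[160,0,-100] → ·  [on edge]
    (6,9)@(13, 19): e=[200,0,-140] → ·  [on edge]
    (5,10)@(11, 21): e=[240,0,-180] → ·  [on edge]
  covered (11 px):
    · · · · · · · · · · · ·
    · · · · · · · · · · · ·
    · · · · · · · · · · · ·
    · · · · · · · · · · · ·
    · · · · # # # # # # # #
    · · · · · · · · # # # ·
    · · · · · · · · · · · ·
    · · · · · · · · · · · ·
    · · · · · · · · · · · ·
    · · · · · · · · · · · ·
    · · · · · · · · · · · ·

Answer: 39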